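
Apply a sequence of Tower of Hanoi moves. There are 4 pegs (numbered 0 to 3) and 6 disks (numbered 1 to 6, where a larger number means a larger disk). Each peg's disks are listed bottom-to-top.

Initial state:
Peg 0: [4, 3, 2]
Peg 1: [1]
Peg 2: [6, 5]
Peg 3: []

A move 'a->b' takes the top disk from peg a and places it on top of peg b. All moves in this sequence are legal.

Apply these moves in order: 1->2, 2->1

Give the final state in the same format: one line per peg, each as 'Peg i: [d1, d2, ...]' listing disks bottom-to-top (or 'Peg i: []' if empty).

After move 1 (1->2):
Peg 0: [4, 3, 2]
Peg 1: []
Peg 2: [6, 5, 1]
Peg 3: []

After move 2 (2->1):
Peg 0: [4, 3, 2]
Peg 1: [1]
Peg 2: [6, 5]
Peg 3: []

Answer: Peg 0: [4, 3, 2]
Peg 1: [1]
Peg 2: [6, 5]
Peg 3: []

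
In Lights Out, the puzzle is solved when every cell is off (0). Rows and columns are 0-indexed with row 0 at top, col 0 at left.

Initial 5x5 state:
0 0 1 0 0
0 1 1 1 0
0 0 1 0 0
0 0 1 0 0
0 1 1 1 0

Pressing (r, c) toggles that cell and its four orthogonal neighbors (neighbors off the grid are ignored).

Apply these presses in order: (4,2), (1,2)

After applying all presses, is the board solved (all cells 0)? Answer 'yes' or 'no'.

Answer: yes

Derivation:
After press 1 at (4,2):
0 0 1 0 0
0 1 1 1 0
0 0 1 0 0
0 0 0 0 0
0 0 0 0 0

After press 2 at (1,2):
0 0 0 0 0
0 0 0 0 0
0 0 0 0 0
0 0 0 0 0
0 0 0 0 0

Lights still on: 0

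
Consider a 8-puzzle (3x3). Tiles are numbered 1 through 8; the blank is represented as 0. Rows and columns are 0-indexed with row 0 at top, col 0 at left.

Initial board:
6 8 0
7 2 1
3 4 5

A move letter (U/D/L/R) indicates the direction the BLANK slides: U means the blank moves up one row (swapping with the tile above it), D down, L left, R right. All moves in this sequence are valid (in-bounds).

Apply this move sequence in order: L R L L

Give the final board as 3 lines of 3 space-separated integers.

After move 1 (L):
6 0 8
7 2 1
3 4 5

After move 2 (R):
6 8 0
7 2 1
3 4 5

After move 3 (L):
6 0 8
7 2 1
3 4 5

After move 4 (L):
0 6 8
7 2 1
3 4 5

Answer: 0 6 8
7 2 1
3 4 5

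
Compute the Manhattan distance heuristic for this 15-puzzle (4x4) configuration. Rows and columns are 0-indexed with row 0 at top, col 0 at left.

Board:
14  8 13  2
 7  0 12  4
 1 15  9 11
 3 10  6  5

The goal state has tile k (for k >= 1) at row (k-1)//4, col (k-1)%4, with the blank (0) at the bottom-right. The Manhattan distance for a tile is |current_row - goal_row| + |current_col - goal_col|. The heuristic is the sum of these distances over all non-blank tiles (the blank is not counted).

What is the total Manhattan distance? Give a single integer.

Answer: 40

Derivation:
Tile 14: at (0,0), goal (3,1), distance |0-3|+|0-1| = 4
Tile 8: at (0,1), goal (1,3), distance |0-1|+|1-3| = 3
Tile 13: at (0,2), goal (3,0), distance |0-3|+|2-0| = 5
Tile 2: at (0,3), goal (0,1), distance |0-0|+|3-1| = 2
Tile 7: at (1,0), goal (1,2), distance |1-1|+|0-2| = 2
Tile 12: at (1,2), goal (2,3), distance |1-2|+|2-3| = 2
Tile 4: at (1,3), goal (0,3), distance |1-0|+|3-3| = 1
Tile 1: at (2,0), goal (0,0), distance |2-0|+|0-0| = 2
Tile 15: at (2,1), goal (3,2), distance |2-3|+|1-2| = 2
Tile 9: at (2,2), goal (2,0), distance |2-2|+|2-0| = 2
Tile 11: at (2,3), goal (2,2), distance |2-2|+|3-2| = 1
Tile 3: at (3,0), goal (0,2), distance |3-0|+|0-2| = 5
Tile 10: at (3,1), goal (2,1), distance |3-2|+|1-1| = 1
Tile 6: at (3,2), goal (1,1), distance |3-1|+|2-1| = 3
Tile 5: at (3,3), goal (1,0), distance |3-1|+|3-0| = 5
Sum: 4 + 3 + 5 + 2 + 2 + 2 + 1 + 2 + 2 + 2 + 1 + 5 + 1 + 3 + 5 = 40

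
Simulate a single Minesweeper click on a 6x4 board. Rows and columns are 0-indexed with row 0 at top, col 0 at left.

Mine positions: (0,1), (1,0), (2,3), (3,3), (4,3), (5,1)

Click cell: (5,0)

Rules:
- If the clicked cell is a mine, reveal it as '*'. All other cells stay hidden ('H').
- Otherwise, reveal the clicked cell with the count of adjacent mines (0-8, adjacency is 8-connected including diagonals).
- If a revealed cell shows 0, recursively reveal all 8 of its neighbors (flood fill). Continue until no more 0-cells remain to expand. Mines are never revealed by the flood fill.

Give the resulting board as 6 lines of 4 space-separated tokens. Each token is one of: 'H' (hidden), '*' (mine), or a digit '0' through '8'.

H H H H
H H H H
H H H H
H H H H
H H H H
1 H H H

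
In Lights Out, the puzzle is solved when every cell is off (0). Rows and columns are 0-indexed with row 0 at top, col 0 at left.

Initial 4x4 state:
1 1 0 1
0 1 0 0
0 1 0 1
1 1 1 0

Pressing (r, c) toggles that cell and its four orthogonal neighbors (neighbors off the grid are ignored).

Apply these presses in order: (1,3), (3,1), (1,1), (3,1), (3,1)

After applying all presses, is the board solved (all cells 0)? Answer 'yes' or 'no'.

Answer: no

Derivation:
After press 1 at (1,3):
1 1 0 0
0 1 1 1
0 1 0 0
1 1 1 0

After press 2 at (3,1):
1 1 0 0
0 1 1 1
0 0 0 0
0 0 0 0

After press 3 at (1,1):
1 0 0 0
1 0 0 1
0 1 0 0
0 0 0 0

After press 4 at (3,1):
1 0 0 0
1 0 0 1
0 0 0 0
1 1 1 0

After press 5 at (3,1):
1 0 0 0
1 0 0 1
0 1 0 0
0 0 0 0

Lights still on: 4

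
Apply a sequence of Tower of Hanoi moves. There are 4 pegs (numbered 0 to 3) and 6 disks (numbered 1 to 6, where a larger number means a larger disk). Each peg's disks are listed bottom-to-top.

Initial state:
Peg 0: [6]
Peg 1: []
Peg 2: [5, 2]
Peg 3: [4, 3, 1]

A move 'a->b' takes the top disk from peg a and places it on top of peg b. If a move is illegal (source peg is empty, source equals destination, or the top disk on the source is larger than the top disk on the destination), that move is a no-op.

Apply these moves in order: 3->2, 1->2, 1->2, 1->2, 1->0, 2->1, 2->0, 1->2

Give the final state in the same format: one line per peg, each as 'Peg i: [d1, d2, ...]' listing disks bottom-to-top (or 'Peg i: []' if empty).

After move 1 (3->2):
Peg 0: [6]
Peg 1: []
Peg 2: [5, 2, 1]
Peg 3: [4, 3]

After move 2 (1->2):
Peg 0: [6]
Peg 1: []
Peg 2: [5, 2, 1]
Peg 3: [4, 3]

After move 3 (1->2):
Peg 0: [6]
Peg 1: []
Peg 2: [5, 2, 1]
Peg 3: [4, 3]

After move 4 (1->2):
Peg 0: [6]
Peg 1: []
Peg 2: [5, 2, 1]
Peg 3: [4, 3]

After move 5 (1->0):
Peg 0: [6]
Peg 1: []
Peg 2: [5, 2, 1]
Peg 3: [4, 3]

After move 6 (2->1):
Peg 0: [6]
Peg 1: [1]
Peg 2: [5, 2]
Peg 3: [4, 3]

After move 7 (2->0):
Peg 0: [6, 2]
Peg 1: [1]
Peg 2: [5]
Peg 3: [4, 3]

After move 8 (1->2):
Peg 0: [6, 2]
Peg 1: []
Peg 2: [5, 1]
Peg 3: [4, 3]

Answer: Peg 0: [6, 2]
Peg 1: []
Peg 2: [5, 1]
Peg 3: [4, 3]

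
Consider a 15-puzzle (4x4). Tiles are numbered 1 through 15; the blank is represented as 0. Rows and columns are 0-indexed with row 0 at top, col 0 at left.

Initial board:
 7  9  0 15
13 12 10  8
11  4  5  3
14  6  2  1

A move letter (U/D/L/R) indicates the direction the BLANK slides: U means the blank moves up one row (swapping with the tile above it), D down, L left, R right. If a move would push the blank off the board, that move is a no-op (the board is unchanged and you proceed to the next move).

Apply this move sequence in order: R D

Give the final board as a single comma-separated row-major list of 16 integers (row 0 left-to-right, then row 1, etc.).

After move 1 (R):
 7  9 15  0
13 12 10  8
11  4  5  3
14  6  2  1

After move 2 (D):
 7  9 15  8
13 12 10  0
11  4  5  3
14  6  2  1

Answer: 7, 9, 15, 8, 13, 12, 10, 0, 11, 4, 5, 3, 14, 6, 2, 1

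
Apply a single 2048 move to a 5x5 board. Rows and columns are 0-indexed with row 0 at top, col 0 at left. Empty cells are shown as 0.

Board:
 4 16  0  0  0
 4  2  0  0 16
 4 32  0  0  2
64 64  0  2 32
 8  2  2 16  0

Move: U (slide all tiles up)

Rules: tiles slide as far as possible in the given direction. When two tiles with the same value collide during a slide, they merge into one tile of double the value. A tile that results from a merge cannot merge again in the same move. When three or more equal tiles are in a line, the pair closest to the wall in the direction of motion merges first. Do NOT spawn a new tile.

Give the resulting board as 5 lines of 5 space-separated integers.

Slide up:
col 0: [4, 4, 4, 64, 8] -> [8, 4, 64, 8, 0]
col 1: [16, 2, 32, 64, 2] -> [16, 2, 32, 64, 2]
col 2: [0, 0, 0, 0, 2] -> [2, 0, 0, 0, 0]
col 3: [0, 0, 0, 2, 16] -> [2, 16, 0, 0, 0]
col 4: [0, 16, 2, 32, 0] -> [16, 2, 32, 0, 0]

Answer:  8 16  2  2 16
 4  2  0 16  2
64 32  0  0 32
 8 64  0  0  0
 0  2  0  0  0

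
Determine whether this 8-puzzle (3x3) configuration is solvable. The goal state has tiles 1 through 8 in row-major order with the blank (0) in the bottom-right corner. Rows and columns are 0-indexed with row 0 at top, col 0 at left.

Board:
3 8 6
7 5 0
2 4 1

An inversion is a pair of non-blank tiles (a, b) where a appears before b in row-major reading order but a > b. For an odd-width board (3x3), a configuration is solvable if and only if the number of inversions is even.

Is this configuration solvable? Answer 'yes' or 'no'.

Inversions (pairs i<j in row-major order where tile[i] > tile[j] > 0): 21
21 is odd, so the puzzle is not solvable.

Answer: no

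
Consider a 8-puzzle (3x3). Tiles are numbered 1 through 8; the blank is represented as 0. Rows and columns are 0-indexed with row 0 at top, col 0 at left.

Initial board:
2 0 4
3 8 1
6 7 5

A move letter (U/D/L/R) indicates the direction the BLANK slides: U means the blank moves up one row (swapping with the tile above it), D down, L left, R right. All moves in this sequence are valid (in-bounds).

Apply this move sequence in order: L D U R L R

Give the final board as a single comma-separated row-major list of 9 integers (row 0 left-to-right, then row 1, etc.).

Answer: 2, 0, 4, 3, 8, 1, 6, 7, 5

Derivation:
After move 1 (L):
0 2 4
3 8 1
6 7 5

After move 2 (D):
3 2 4
0 8 1
6 7 5

After move 3 (U):
0 2 4
3 8 1
6 7 5

After move 4 (R):
2 0 4
3 8 1
6 7 5

After move 5 (L):
0 2 4
3 8 1
6 7 5

After move 6 (R):
2 0 4
3 8 1
6 7 5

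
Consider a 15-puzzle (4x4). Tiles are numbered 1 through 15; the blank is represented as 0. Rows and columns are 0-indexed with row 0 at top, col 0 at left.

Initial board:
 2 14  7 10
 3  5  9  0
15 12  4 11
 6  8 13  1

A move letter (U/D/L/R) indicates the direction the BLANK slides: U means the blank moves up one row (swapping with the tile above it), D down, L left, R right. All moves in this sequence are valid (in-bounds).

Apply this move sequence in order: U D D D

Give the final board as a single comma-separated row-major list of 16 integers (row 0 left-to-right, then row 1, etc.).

After move 1 (U):
 2 14  7  0
 3  5  9 10
15 12  4 11
 6  8 13  1

After move 2 (D):
 2 14  7 10
 3  5  9  0
15 12  4 11
 6  8 13  1

After move 3 (D):
 2 14  7 10
 3  5  9 11
15 12  4  0
 6  8 13  1

After move 4 (D):
 2 14  7 10
 3  5  9 11
15 12  4  1
 6  8 13  0

Answer: 2, 14, 7, 10, 3, 5, 9, 11, 15, 12, 4, 1, 6, 8, 13, 0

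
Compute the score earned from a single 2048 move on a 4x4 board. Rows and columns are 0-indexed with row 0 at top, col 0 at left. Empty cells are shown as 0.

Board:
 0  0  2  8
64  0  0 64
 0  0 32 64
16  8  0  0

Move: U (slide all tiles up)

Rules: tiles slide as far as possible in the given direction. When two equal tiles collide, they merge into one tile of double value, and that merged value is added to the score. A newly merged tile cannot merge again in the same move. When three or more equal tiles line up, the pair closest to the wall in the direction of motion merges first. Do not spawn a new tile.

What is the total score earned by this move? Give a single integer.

Answer: 128

Derivation:
Slide up:
col 0: [0, 64, 0, 16] -> [64, 16, 0, 0]  score +0 (running 0)
col 1: [0, 0, 0, 8] -> [8, 0, 0, 0]  score +0 (running 0)
col 2: [2, 0, 32, 0] -> [2, 32, 0, 0]  score +0 (running 0)
col 3: [8, 64, 64, 0] -> [8, 128, 0, 0]  score +128 (running 128)
Board after move:
 64   8   2   8
 16   0  32 128
  0   0   0   0
  0   0   0   0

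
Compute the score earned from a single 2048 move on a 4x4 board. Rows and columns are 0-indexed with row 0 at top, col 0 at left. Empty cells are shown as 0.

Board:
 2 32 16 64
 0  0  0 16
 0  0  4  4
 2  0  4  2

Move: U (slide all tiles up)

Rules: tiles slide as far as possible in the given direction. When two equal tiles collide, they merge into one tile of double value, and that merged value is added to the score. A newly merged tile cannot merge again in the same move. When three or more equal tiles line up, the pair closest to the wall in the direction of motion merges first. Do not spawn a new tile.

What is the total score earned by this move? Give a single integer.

Slide up:
col 0: [2, 0, 0, 2] -> [4, 0, 0, 0]  score +4 (running 4)
col 1: [32, 0, 0, 0] -> [32, 0, 0, 0]  score +0 (running 4)
col 2: [16, 0, 4, 4] -> [16, 8, 0, 0]  score +8 (running 12)
col 3: [64, 16, 4, 2] -> [64, 16, 4, 2]  score +0 (running 12)
Board after move:
 4 32 16 64
 0  0  8 16
 0  0  0  4
 0  0  0  2

Answer: 12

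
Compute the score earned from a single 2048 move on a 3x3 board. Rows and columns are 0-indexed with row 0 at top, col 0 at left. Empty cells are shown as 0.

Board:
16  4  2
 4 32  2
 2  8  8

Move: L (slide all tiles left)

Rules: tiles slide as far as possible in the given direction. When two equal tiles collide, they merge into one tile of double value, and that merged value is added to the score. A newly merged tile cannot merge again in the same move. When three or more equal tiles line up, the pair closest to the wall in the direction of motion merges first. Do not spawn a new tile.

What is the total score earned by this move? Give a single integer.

Slide left:
row 0: [16, 4, 2] -> [16, 4, 2]  score +0 (running 0)
row 1: [4, 32, 2] -> [4, 32, 2]  score +0 (running 0)
row 2: [2, 8, 8] -> [2, 16, 0]  score +16 (running 16)
Board after move:
16  4  2
 4 32  2
 2 16  0

Answer: 16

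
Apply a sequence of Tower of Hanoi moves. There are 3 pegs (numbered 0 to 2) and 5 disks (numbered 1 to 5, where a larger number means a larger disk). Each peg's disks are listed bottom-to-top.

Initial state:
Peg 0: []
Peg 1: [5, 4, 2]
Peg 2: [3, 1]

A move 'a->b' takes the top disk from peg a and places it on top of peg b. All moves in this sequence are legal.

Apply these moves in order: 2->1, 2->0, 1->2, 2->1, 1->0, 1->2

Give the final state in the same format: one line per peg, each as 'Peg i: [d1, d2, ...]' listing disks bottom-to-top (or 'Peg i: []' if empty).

After move 1 (2->1):
Peg 0: []
Peg 1: [5, 4, 2, 1]
Peg 2: [3]

After move 2 (2->0):
Peg 0: [3]
Peg 1: [5, 4, 2, 1]
Peg 2: []

After move 3 (1->2):
Peg 0: [3]
Peg 1: [5, 4, 2]
Peg 2: [1]

After move 4 (2->1):
Peg 0: [3]
Peg 1: [5, 4, 2, 1]
Peg 2: []

After move 5 (1->0):
Peg 0: [3, 1]
Peg 1: [5, 4, 2]
Peg 2: []

After move 6 (1->2):
Peg 0: [3, 1]
Peg 1: [5, 4]
Peg 2: [2]

Answer: Peg 0: [3, 1]
Peg 1: [5, 4]
Peg 2: [2]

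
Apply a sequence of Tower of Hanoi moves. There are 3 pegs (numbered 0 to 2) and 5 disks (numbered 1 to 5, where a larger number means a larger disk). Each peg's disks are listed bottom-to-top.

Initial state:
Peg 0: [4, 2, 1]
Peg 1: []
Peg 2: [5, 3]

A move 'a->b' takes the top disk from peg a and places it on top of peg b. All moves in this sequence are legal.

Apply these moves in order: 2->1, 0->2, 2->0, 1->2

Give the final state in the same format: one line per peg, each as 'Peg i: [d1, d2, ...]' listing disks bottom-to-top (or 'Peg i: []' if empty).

After move 1 (2->1):
Peg 0: [4, 2, 1]
Peg 1: [3]
Peg 2: [5]

After move 2 (0->2):
Peg 0: [4, 2]
Peg 1: [3]
Peg 2: [5, 1]

After move 3 (2->0):
Peg 0: [4, 2, 1]
Peg 1: [3]
Peg 2: [5]

After move 4 (1->2):
Peg 0: [4, 2, 1]
Peg 1: []
Peg 2: [5, 3]

Answer: Peg 0: [4, 2, 1]
Peg 1: []
Peg 2: [5, 3]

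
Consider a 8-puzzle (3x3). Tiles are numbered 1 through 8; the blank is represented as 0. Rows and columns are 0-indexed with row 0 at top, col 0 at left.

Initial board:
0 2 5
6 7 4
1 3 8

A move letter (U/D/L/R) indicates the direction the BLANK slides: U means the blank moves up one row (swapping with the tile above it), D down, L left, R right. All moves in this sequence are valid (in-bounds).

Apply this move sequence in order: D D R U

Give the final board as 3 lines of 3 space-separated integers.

Answer: 6 2 5
1 0 4
3 7 8

Derivation:
After move 1 (D):
6 2 5
0 7 4
1 3 8

After move 2 (D):
6 2 5
1 7 4
0 3 8

After move 3 (R):
6 2 5
1 7 4
3 0 8

After move 4 (U):
6 2 5
1 0 4
3 7 8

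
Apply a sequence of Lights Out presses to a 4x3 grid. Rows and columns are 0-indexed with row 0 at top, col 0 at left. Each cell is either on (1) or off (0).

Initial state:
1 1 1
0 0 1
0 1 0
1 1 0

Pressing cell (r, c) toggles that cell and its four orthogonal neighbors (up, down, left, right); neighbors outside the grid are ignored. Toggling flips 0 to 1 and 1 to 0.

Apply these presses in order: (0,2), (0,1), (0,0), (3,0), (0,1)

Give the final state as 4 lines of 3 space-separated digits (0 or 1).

Answer: 0 1 0
1 0 0
1 1 0
0 0 0

Derivation:
After press 1 at (0,2):
1 0 0
0 0 0
0 1 0
1 1 0

After press 2 at (0,1):
0 1 1
0 1 0
0 1 0
1 1 0

After press 3 at (0,0):
1 0 1
1 1 0
0 1 0
1 1 0

After press 4 at (3,0):
1 0 1
1 1 0
1 1 0
0 0 0

After press 5 at (0,1):
0 1 0
1 0 0
1 1 0
0 0 0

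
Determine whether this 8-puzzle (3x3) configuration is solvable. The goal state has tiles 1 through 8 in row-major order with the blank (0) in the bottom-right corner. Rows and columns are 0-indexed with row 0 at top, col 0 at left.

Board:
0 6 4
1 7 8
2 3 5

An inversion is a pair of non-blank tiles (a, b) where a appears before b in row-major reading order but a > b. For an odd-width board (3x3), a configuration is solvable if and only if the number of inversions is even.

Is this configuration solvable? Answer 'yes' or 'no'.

Answer: yes

Derivation:
Inversions (pairs i<j in row-major order where tile[i] > tile[j] > 0): 14
14 is even, so the puzzle is solvable.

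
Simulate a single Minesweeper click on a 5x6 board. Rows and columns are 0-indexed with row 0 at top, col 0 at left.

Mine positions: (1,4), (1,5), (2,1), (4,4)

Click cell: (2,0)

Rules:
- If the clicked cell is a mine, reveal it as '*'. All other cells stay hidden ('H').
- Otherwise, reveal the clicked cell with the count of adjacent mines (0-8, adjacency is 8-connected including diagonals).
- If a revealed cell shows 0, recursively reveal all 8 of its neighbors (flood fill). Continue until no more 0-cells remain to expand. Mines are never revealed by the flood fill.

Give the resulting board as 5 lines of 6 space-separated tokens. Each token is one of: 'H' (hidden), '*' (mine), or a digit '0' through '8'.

H H H H H H
H H H H H H
1 H H H H H
H H H H H H
H H H H H H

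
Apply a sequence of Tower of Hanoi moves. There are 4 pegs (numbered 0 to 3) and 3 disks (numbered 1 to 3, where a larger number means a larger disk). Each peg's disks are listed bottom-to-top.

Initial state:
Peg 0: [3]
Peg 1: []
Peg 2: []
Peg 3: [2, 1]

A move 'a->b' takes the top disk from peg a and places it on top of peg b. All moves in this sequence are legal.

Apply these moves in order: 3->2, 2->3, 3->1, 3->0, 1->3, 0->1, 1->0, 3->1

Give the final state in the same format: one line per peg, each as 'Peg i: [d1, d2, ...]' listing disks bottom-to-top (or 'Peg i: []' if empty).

After move 1 (3->2):
Peg 0: [3]
Peg 1: []
Peg 2: [1]
Peg 3: [2]

After move 2 (2->3):
Peg 0: [3]
Peg 1: []
Peg 2: []
Peg 3: [2, 1]

After move 3 (3->1):
Peg 0: [3]
Peg 1: [1]
Peg 2: []
Peg 3: [2]

After move 4 (3->0):
Peg 0: [3, 2]
Peg 1: [1]
Peg 2: []
Peg 3: []

After move 5 (1->3):
Peg 0: [3, 2]
Peg 1: []
Peg 2: []
Peg 3: [1]

After move 6 (0->1):
Peg 0: [3]
Peg 1: [2]
Peg 2: []
Peg 3: [1]

After move 7 (1->0):
Peg 0: [3, 2]
Peg 1: []
Peg 2: []
Peg 3: [1]

After move 8 (3->1):
Peg 0: [3, 2]
Peg 1: [1]
Peg 2: []
Peg 3: []

Answer: Peg 0: [3, 2]
Peg 1: [1]
Peg 2: []
Peg 3: []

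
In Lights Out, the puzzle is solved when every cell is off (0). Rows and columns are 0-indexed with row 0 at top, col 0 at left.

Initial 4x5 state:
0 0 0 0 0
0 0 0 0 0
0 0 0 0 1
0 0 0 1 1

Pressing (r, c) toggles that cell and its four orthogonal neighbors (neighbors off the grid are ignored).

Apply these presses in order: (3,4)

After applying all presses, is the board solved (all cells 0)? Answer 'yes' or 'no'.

Answer: yes

Derivation:
After press 1 at (3,4):
0 0 0 0 0
0 0 0 0 0
0 0 0 0 0
0 0 0 0 0

Lights still on: 0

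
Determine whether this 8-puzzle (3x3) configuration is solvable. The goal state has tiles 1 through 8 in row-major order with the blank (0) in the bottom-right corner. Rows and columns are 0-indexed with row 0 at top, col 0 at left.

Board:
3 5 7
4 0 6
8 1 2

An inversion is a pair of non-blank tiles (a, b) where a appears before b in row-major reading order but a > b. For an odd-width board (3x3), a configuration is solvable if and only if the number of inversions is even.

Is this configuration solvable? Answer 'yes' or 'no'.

Inversions (pairs i<j in row-major order where tile[i] > tile[j] > 0): 15
15 is odd, so the puzzle is not solvable.

Answer: no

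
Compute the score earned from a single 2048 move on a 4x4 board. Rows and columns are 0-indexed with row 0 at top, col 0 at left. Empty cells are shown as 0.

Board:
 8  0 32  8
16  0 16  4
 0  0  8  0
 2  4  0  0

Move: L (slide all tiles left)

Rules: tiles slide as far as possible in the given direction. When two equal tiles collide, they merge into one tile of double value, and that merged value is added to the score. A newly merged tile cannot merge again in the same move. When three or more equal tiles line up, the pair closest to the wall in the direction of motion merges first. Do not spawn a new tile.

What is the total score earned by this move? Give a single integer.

Answer: 32

Derivation:
Slide left:
row 0: [8, 0, 32, 8] -> [8, 32, 8, 0]  score +0 (running 0)
row 1: [16, 0, 16, 4] -> [32, 4, 0, 0]  score +32 (running 32)
row 2: [0, 0, 8, 0] -> [8, 0, 0, 0]  score +0 (running 32)
row 3: [2, 4, 0, 0] -> [2, 4, 0, 0]  score +0 (running 32)
Board after move:
 8 32  8  0
32  4  0  0
 8  0  0  0
 2  4  0  0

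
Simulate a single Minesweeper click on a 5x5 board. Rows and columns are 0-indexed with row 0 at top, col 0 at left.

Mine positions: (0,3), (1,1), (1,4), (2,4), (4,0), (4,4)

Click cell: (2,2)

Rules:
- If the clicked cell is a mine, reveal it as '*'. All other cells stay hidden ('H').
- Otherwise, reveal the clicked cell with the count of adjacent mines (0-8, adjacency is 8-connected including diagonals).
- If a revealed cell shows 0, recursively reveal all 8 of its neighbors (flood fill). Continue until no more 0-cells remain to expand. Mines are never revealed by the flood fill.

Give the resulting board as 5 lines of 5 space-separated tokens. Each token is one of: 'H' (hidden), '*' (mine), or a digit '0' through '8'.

H H H H H
H H H H H
H H 1 H H
H H H H H
H H H H H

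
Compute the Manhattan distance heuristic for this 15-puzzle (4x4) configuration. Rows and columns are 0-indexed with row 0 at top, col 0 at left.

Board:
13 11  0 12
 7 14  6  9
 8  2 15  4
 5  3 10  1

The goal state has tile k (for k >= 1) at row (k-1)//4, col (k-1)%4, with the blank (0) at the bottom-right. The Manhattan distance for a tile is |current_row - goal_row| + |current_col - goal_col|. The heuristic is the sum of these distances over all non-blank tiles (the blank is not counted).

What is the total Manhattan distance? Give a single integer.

Answer: 40

Derivation:
Tile 13: at (0,0), goal (3,0), distance |0-3|+|0-0| = 3
Tile 11: at (0,1), goal (2,2), distance |0-2|+|1-2| = 3
Tile 12: at (0,3), goal (2,3), distance |0-2|+|3-3| = 2
Tile 7: at (1,0), goal (1,2), distance |1-1|+|0-2| = 2
Tile 14: at (1,1), goal (3,1), distance |1-3|+|1-1| = 2
Tile 6: at (1,2), goal (1,1), distance |1-1|+|2-1| = 1
Tile 9: at (1,3), goal (2,0), distance |1-2|+|3-0| = 4
Tile 8: at (2,0), goal (1,3), distance |2-1|+|0-3| = 4
Tile 2: at (2,1), goal (0,1), distance |2-0|+|1-1| = 2
Tile 15: at (2,2), goal (3,2), distance |2-3|+|2-2| = 1
Tile 4: at (2,3), goal (0,3), distance |2-0|+|3-3| = 2
Tile 5: at (3,0), goal (1,0), distance |3-1|+|0-0| = 2
Tile 3: at (3,1), goal (0,2), distance |3-0|+|1-2| = 4
Tile 10: at (3,2), goal (2,1), distance |3-2|+|2-1| = 2
Tile 1: at (3,3), goal (0,0), distance |3-0|+|3-0| = 6
Sum: 3 + 3 + 2 + 2 + 2 + 1 + 4 + 4 + 2 + 1 + 2 + 2 + 4 + 2 + 6 = 40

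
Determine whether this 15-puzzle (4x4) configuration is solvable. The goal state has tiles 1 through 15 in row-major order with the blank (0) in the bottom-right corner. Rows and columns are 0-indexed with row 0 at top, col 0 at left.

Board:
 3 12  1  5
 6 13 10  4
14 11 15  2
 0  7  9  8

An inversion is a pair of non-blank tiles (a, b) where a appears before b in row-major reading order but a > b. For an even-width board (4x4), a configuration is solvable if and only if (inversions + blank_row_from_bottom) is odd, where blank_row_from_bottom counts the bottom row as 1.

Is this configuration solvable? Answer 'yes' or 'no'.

Answer: no

Derivation:
Inversions: 43
Blank is in row 3 (0-indexed from top), which is row 1 counting from the bottom (bottom = 1).
43 + 1 = 44, which is even, so the puzzle is not solvable.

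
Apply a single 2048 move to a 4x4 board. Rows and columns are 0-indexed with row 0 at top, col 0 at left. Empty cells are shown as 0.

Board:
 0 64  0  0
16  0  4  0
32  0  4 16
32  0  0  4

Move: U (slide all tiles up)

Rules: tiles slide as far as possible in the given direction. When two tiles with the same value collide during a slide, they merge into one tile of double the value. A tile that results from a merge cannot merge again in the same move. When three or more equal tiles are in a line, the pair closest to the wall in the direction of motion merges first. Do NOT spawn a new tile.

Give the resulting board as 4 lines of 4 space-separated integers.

Slide up:
col 0: [0, 16, 32, 32] -> [16, 64, 0, 0]
col 1: [64, 0, 0, 0] -> [64, 0, 0, 0]
col 2: [0, 4, 4, 0] -> [8, 0, 0, 0]
col 3: [0, 0, 16, 4] -> [16, 4, 0, 0]

Answer: 16 64  8 16
64  0  0  4
 0  0  0  0
 0  0  0  0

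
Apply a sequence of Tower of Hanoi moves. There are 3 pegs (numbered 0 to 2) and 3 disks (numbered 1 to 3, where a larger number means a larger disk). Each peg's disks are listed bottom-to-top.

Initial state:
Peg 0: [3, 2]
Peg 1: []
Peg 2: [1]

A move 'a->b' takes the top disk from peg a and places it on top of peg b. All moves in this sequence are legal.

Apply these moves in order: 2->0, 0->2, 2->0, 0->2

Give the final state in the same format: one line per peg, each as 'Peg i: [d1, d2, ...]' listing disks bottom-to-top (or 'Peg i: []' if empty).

Answer: Peg 0: [3, 2]
Peg 1: []
Peg 2: [1]

Derivation:
After move 1 (2->0):
Peg 0: [3, 2, 1]
Peg 1: []
Peg 2: []

After move 2 (0->2):
Peg 0: [3, 2]
Peg 1: []
Peg 2: [1]

After move 3 (2->0):
Peg 0: [3, 2, 1]
Peg 1: []
Peg 2: []

After move 4 (0->2):
Peg 0: [3, 2]
Peg 1: []
Peg 2: [1]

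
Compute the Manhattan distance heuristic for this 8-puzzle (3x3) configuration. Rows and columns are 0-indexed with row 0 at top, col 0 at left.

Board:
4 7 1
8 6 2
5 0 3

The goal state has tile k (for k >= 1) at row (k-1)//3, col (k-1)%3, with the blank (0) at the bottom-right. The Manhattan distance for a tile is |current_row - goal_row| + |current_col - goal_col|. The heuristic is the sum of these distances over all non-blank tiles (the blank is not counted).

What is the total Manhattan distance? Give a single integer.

Answer: 15

Derivation:
Tile 4: (0,0)->(1,0) = 1
Tile 7: (0,1)->(2,0) = 3
Tile 1: (0,2)->(0,0) = 2
Tile 8: (1,0)->(2,1) = 2
Tile 6: (1,1)->(1,2) = 1
Tile 2: (1,2)->(0,1) = 2
Tile 5: (2,0)->(1,1) = 2
Tile 3: (2,2)->(0,2) = 2
Sum: 1 + 3 + 2 + 2 + 1 + 2 + 2 + 2 = 15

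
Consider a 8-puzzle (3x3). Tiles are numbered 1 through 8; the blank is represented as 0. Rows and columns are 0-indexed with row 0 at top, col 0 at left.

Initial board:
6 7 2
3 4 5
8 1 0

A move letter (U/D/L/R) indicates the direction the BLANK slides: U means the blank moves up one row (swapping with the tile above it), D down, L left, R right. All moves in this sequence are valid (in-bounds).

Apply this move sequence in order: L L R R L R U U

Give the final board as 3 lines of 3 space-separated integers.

After move 1 (L):
6 7 2
3 4 5
8 0 1

After move 2 (L):
6 7 2
3 4 5
0 8 1

After move 3 (R):
6 7 2
3 4 5
8 0 1

After move 4 (R):
6 7 2
3 4 5
8 1 0

After move 5 (L):
6 7 2
3 4 5
8 0 1

After move 6 (R):
6 7 2
3 4 5
8 1 0

After move 7 (U):
6 7 2
3 4 0
8 1 5

After move 8 (U):
6 7 0
3 4 2
8 1 5

Answer: 6 7 0
3 4 2
8 1 5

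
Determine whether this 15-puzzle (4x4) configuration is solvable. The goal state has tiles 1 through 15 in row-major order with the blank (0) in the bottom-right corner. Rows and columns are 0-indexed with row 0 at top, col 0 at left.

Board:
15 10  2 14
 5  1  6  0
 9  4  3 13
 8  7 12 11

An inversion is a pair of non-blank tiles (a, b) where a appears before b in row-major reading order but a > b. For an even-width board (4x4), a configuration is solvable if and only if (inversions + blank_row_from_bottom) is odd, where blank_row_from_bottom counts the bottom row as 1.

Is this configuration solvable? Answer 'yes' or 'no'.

Inversions: 51
Blank is in row 1 (0-indexed from top), which is row 3 counting from the bottom (bottom = 1).
51 + 3 = 54, which is even, so the puzzle is not solvable.

Answer: no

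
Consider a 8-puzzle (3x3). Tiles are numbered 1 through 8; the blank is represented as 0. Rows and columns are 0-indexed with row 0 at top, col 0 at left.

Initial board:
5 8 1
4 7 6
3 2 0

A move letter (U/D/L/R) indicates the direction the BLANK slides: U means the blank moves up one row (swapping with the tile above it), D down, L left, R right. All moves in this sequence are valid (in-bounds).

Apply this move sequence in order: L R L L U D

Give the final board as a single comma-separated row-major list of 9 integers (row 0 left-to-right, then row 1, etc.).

Answer: 5, 8, 1, 4, 7, 6, 0, 3, 2

Derivation:
After move 1 (L):
5 8 1
4 7 6
3 0 2

After move 2 (R):
5 8 1
4 7 6
3 2 0

After move 3 (L):
5 8 1
4 7 6
3 0 2

After move 4 (L):
5 8 1
4 7 6
0 3 2

After move 5 (U):
5 8 1
0 7 6
4 3 2

After move 6 (D):
5 8 1
4 7 6
0 3 2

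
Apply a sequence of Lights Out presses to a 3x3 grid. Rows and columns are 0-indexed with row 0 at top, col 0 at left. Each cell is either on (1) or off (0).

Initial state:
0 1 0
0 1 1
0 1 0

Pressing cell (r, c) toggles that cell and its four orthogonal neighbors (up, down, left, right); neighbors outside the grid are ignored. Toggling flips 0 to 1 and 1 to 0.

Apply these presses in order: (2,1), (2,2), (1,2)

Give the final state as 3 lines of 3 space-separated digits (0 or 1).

Answer: 0 1 1
0 1 1
1 1 1

Derivation:
After press 1 at (2,1):
0 1 0
0 0 1
1 0 1

After press 2 at (2,2):
0 1 0
0 0 0
1 1 0

After press 3 at (1,2):
0 1 1
0 1 1
1 1 1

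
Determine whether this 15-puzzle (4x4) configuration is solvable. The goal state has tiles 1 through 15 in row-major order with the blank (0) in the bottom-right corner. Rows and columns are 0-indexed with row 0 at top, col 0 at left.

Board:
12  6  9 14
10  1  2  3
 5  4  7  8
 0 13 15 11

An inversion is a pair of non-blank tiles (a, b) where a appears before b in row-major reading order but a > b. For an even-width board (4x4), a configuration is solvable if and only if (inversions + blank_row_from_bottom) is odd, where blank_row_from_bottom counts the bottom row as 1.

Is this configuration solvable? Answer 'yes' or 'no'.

Answer: no

Derivation:
Inversions: 43
Blank is in row 3 (0-indexed from top), which is row 1 counting from the bottom (bottom = 1).
43 + 1 = 44, which is even, so the puzzle is not solvable.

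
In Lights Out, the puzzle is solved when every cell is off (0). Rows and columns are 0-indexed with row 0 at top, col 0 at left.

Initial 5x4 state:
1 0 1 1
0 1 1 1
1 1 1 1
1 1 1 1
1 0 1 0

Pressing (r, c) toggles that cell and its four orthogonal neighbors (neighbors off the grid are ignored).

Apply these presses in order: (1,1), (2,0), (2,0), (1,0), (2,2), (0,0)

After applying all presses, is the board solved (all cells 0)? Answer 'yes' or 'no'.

Answer: no

Derivation:
After press 1 at (1,1):
1 1 1 1
1 0 0 1
1 0 1 1
1 1 1 1
1 0 1 0

After press 2 at (2,0):
1 1 1 1
0 0 0 1
0 1 1 1
0 1 1 1
1 0 1 0

After press 3 at (2,0):
1 1 1 1
1 0 0 1
1 0 1 1
1 1 1 1
1 0 1 0

After press 4 at (1,0):
0 1 1 1
0 1 0 1
0 0 1 1
1 1 1 1
1 0 1 0

After press 5 at (2,2):
0 1 1 1
0 1 1 1
0 1 0 0
1 1 0 1
1 0 1 0

After press 6 at (0,0):
1 0 1 1
1 1 1 1
0 1 0 0
1 1 0 1
1 0 1 0

Lights still on: 13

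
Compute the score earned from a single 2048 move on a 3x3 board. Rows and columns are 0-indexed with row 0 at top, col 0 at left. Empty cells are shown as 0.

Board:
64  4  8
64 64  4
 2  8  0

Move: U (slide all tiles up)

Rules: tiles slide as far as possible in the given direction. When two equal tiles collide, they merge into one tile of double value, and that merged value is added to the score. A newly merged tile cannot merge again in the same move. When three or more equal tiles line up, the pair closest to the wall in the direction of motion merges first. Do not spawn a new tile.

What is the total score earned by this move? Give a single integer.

Slide up:
col 0: [64, 64, 2] -> [128, 2, 0]  score +128 (running 128)
col 1: [4, 64, 8] -> [4, 64, 8]  score +0 (running 128)
col 2: [8, 4, 0] -> [8, 4, 0]  score +0 (running 128)
Board after move:
128   4   8
  2  64   4
  0   8   0

Answer: 128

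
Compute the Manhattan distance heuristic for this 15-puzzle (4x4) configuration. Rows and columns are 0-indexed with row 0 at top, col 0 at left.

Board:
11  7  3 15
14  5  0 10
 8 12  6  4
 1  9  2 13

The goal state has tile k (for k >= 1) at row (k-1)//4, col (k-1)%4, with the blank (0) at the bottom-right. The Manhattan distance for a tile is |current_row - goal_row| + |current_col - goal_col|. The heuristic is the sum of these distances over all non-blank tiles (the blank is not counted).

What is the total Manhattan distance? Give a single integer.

Answer: 39

Derivation:
Tile 11: at (0,0), goal (2,2), distance |0-2|+|0-2| = 4
Tile 7: at (0,1), goal (1,2), distance |0-1|+|1-2| = 2
Tile 3: at (0,2), goal (0,2), distance |0-0|+|2-2| = 0
Tile 15: at (0,3), goal (3,2), distance |0-3|+|3-2| = 4
Tile 14: at (1,0), goal (3,1), distance |1-3|+|0-1| = 3
Tile 5: at (1,1), goal (1,0), distance |1-1|+|1-0| = 1
Tile 10: at (1,3), goal (2,1), distance |1-2|+|3-1| = 3
Tile 8: at (2,0), goal (1,3), distance |2-1|+|0-3| = 4
Tile 12: at (2,1), goal (2,3), distance |2-2|+|1-3| = 2
Tile 6: at (2,2), goal (1,1), distance |2-1|+|2-1| = 2
Tile 4: at (2,3), goal (0,3), distance |2-0|+|3-3| = 2
Tile 1: at (3,0), goal (0,0), distance |3-0|+|0-0| = 3
Tile 9: at (3,1), goal (2,0), distance |3-2|+|1-0| = 2
Tile 2: at (3,2), goal (0,1), distance |3-0|+|2-1| = 4
Tile 13: at (3,3), goal (3,0), distance |3-3|+|3-0| = 3
Sum: 4 + 2 + 0 + 4 + 3 + 1 + 3 + 4 + 2 + 2 + 2 + 3 + 2 + 4 + 3 = 39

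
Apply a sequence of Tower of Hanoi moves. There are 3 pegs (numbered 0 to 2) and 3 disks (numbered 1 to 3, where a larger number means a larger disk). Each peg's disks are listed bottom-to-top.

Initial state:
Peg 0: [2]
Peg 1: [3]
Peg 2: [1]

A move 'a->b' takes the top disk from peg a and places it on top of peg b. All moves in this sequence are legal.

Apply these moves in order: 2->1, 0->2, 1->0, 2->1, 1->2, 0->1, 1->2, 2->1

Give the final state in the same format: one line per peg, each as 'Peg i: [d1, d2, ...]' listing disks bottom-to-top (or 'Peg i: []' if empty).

Answer: Peg 0: []
Peg 1: [3, 1]
Peg 2: [2]

Derivation:
After move 1 (2->1):
Peg 0: [2]
Peg 1: [3, 1]
Peg 2: []

After move 2 (0->2):
Peg 0: []
Peg 1: [3, 1]
Peg 2: [2]

After move 3 (1->0):
Peg 0: [1]
Peg 1: [3]
Peg 2: [2]

After move 4 (2->1):
Peg 0: [1]
Peg 1: [3, 2]
Peg 2: []

After move 5 (1->2):
Peg 0: [1]
Peg 1: [3]
Peg 2: [2]

After move 6 (0->1):
Peg 0: []
Peg 1: [3, 1]
Peg 2: [2]

After move 7 (1->2):
Peg 0: []
Peg 1: [3]
Peg 2: [2, 1]

After move 8 (2->1):
Peg 0: []
Peg 1: [3, 1]
Peg 2: [2]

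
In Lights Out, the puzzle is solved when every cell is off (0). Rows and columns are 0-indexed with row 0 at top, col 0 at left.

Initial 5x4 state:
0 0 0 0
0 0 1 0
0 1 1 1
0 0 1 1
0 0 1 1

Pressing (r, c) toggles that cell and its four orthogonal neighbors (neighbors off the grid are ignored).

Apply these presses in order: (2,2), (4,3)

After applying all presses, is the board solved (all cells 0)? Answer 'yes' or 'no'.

After press 1 at (2,2):
0 0 0 0
0 0 0 0
0 0 0 0
0 0 0 1
0 0 1 1

After press 2 at (4,3):
0 0 0 0
0 0 0 0
0 0 0 0
0 0 0 0
0 0 0 0

Lights still on: 0

Answer: yes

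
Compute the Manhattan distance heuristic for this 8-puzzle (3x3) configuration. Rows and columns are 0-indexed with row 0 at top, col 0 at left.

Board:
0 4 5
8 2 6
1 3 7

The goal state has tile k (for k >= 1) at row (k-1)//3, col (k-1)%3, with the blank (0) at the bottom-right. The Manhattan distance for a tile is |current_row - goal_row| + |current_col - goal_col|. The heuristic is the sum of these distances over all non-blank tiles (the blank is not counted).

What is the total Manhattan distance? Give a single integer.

Answer: 14

Derivation:
Tile 4: (0,1)->(1,0) = 2
Tile 5: (0,2)->(1,1) = 2
Tile 8: (1,0)->(2,1) = 2
Tile 2: (1,1)->(0,1) = 1
Tile 6: (1,2)->(1,2) = 0
Tile 1: (2,0)->(0,0) = 2
Tile 3: (2,1)->(0,2) = 3
Tile 7: (2,2)->(2,0) = 2
Sum: 2 + 2 + 2 + 1 + 0 + 2 + 3 + 2 = 14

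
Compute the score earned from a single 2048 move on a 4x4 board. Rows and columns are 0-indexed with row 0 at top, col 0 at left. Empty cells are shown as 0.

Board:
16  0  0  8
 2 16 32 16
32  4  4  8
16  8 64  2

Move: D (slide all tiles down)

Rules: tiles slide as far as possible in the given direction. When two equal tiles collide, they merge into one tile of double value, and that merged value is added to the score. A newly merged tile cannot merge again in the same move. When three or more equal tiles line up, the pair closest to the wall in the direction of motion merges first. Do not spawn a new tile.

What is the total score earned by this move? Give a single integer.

Answer: 0

Derivation:
Slide down:
col 0: [16, 2, 32, 16] -> [16, 2, 32, 16]  score +0 (running 0)
col 1: [0, 16, 4, 8] -> [0, 16, 4, 8]  score +0 (running 0)
col 2: [0, 32, 4, 64] -> [0, 32, 4, 64]  score +0 (running 0)
col 3: [8, 16, 8, 2] -> [8, 16, 8, 2]  score +0 (running 0)
Board after move:
16  0  0  8
 2 16 32 16
32  4  4  8
16  8 64  2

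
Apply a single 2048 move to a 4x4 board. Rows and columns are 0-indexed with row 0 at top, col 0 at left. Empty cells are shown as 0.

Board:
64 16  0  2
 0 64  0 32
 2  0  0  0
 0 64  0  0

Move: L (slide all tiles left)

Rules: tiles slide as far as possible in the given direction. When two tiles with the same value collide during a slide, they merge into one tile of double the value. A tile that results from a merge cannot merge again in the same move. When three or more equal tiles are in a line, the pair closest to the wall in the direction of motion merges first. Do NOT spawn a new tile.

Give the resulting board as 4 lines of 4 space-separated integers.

Answer: 64 16  2  0
64 32  0  0
 2  0  0  0
64  0  0  0

Derivation:
Slide left:
row 0: [64, 16, 0, 2] -> [64, 16, 2, 0]
row 1: [0, 64, 0, 32] -> [64, 32, 0, 0]
row 2: [2, 0, 0, 0] -> [2, 0, 0, 0]
row 3: [0, 64, 0, 0] -> [64, 0, 0, 0]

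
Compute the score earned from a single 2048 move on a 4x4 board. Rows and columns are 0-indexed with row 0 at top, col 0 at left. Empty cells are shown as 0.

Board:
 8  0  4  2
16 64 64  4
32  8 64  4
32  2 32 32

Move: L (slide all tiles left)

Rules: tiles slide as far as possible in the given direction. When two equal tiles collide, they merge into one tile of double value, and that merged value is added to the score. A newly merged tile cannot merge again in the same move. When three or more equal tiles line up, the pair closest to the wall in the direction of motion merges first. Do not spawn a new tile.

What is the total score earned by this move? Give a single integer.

Answer: 192

Derivation:
Slide left:
row 0: [8, 0, 4, 2] -> [8, 4, 2, 0]  score +0 (running 0)
row 1: [16, 64, 64, 4] -> [16, 128, 4, 0]  score +128 (running 128)
row 2: [32, 8, 64, 4] -> [32, 8, 64, 4]  score +0 (running 128)
row 3: [32, 2, 32, 32] -> [32, 2, 64, 0]  score +64 (running 192)
Board after move:
  8   4   2   0
 16 128   4   0
 32   8  64   4
 32   2  64   0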